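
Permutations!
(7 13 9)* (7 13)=[0, 1, 2, 3, 4, 5, 6, 7, 8, 13, 10, 11, 12, 9]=(9 13)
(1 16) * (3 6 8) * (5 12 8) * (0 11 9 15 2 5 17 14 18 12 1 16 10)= (0 11 9 15 2 5 1 10)(3 6 17 14 18 12 8)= [11, 10, 5, 6, 4, 1, 17, 7, 3, 15, 0, 9, 8, 13, 18, 2, 16, 14, 12]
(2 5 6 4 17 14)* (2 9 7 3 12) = [0, 1, 5, 12, 17, 6, 4, 3, 8, 7, 10, 11, 2, 13, 9, 15, 16, 14] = (2 5 6 4 17 14 9 7 3 12)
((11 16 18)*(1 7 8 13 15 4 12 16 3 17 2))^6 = (1 12 2 4 17 15 3 13 11 8 18 7 16)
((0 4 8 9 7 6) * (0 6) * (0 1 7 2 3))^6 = ((0 4 8 9 2 3)(1 7))^6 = (9)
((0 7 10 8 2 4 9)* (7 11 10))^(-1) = ((0 11 10 8 2 4 9))^(-1) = (0 9 4 2 8 10 11)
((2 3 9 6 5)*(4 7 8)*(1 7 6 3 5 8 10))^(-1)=(1 10 7)(2 5)(3 9)(4 8 6)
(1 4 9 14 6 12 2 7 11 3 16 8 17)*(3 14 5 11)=(1 4 9 5 11 14 6 12 2 7 3 16 8 17)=[0, 4, 7, 16, 9, 11, 12, 3, 17, 5, 10, 14, 2, 13, 6, 15, 8, 1]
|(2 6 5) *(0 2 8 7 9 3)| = |(0 2 6 5 8 7 9 3)| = 8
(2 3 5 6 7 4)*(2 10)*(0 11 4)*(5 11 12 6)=(0 12 6 7)(2 3 11 4 10)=[12, 1, 3, 11, 10, 5, 7, 0, 8, 9, 2, 4, 6]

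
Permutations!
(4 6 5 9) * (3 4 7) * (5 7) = (3 4 6 7)(5 9) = [0, 1, 2, 4, 6, 9, 7, 3, 8, 5]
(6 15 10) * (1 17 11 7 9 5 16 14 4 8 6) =(1 17 11 7 9 5 16 14 4 8 6 15 10) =[0, 17, 2, 3, 8, 16, 15, 9, 6, 5, 1, 7, 12, 13, 4, 10, 14, 11]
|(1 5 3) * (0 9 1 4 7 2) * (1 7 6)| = |(0 9 7 2)(1 5 3 4 6)| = 20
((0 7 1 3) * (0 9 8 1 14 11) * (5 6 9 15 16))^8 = ((0 7 14 11)(1 3 15 16 5 6 9 8))^8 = (16)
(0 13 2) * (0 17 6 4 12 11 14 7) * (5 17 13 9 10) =[9, 1, 13, 3, 12, 17, 4, 0, 8, 10, 5, 14, 11, 2, 7, 15, 16, 6] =(0 9 10 5 17 6 4 12 11 14 7)(2 13)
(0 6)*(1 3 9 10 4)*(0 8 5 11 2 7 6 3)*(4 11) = (0 3 9 10 11 2 7 6 8 5 4 1) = [3, 0, 7, 9, 1, 4, 8, 6, 5, 10, 11, 2]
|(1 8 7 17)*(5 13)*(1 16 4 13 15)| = 9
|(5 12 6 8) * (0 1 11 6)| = |(0 1 11 6 8 5 12)| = 7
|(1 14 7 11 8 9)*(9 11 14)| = 2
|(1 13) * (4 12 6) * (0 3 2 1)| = 15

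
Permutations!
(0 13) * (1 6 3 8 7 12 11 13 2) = (0 2 1 6 3 8 7 12 11 13) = [2, 6, 1, 8, 4, 5, 3, 12, 7, 9, 10, 13, 11, 0]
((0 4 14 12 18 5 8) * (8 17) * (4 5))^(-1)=((0 5 17 8)(4 14 12 18))^(-1)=(0 8 17 5)(4 18 12 14)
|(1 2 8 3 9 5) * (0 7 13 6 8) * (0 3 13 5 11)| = 24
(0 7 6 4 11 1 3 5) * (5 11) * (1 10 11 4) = (0 7 6 1 3 4 5)(10 11) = [7, 3, 2, 4, 5, 0, 1, 6, 8, 9, 11, 10]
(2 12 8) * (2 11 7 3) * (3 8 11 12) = [0, 1, 3, 2, 4, 5, 6, 8, 12, 9, 10, 7, 11] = (2 3)(7 8 12 11)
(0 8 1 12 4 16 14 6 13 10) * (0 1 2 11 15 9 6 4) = (0 8 2 11 15 9 6 13 10 1 12)(4 16 14) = [8, 12, 11, 3, 16, 5, 13, 7, 2, 6, 1, 15, 0, 10, 4, 9, 14]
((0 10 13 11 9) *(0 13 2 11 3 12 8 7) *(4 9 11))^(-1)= ((0 10 2 4 9 13 3 12 8 7))^(-1)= (0 7 8 12 3 13 9 4 2 10)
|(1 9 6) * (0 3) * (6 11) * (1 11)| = |(0 3)(1 9)(6 11)| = 2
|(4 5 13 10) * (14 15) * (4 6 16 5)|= 10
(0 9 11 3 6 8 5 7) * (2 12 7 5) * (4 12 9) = (0 4 12 7)(2 9 11 3 6 8) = [4, 1, 9, 6, 12, 5, 8, 0, 2, 11, 10, 3, 7]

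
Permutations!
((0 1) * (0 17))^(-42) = (17)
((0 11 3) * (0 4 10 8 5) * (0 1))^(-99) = ((0 11 3 4 10 8 5 1))^(-99) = (0 8 3 1 10 11 5 4)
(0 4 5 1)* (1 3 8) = (0 4 5 3 8 1) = [4, 0, 2, 8, 5, 3, 6, 7, 1]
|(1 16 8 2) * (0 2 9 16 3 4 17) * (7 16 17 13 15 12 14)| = 14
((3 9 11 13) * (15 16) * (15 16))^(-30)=((16)(3 9 11 13))^(-30)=(16)(3 11)(9 13)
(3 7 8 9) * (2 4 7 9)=[0, 1, 4, 9, 7, 5, 6, 8, 2, 3]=(2 4 7 8)(3 9)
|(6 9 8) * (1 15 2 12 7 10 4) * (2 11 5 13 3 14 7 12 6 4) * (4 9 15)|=|(1 4)(2 6 15 11 5 13 3 14 7 10)(8 9)|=10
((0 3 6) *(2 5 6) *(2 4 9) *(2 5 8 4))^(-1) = ((0 3 2 8 4 9 5 6))^(-1) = (0 6 5 9 4 8 2 3)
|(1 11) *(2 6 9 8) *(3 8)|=10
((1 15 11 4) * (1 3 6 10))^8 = ((1 15 11 4 3 6 10))^8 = (1 15 11 4 3 6 10)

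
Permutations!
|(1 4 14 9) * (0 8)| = 4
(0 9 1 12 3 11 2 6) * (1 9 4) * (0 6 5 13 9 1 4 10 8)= [10, 12, 5, 11, 4, 13, 6, 7, 0, 1, 8, 2, 3, 9]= (0 10 8)(1 12 3 11 2 5 13 9)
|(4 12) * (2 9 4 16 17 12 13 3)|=|(2 9 4 13 3)(12 16 17)|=15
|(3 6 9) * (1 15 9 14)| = |(1 15 9 3 6 14)| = 6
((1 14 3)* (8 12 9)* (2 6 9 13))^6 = ((1 14 3)(2 6 9 8 12 13))^6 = (14)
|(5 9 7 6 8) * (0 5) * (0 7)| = 3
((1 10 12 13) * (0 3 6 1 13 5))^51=((13)(0 3 6 1 10 12 5))^51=(13)(0 6 10 5 3 1 12)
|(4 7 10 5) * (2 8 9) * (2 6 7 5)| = |(2 8 9 6 7 10)(4 5)| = 6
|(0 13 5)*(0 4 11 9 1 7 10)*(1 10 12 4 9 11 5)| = 9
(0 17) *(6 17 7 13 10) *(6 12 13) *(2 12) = [7, 1, 12, 3, 4, 5, 17, 6, 8, 9, 2, 11, 13, 10, 14, 15, 16, 0] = (0 7 6 17)(2 12 13 10)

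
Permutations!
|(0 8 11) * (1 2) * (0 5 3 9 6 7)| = 8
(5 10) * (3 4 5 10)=(10)(3 4 5)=[0, 1, 2, 4, 5, 3, 6, 7, 8, 9, 10]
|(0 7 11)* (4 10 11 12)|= 6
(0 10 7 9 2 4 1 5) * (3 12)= (0 10 7 9 2 4 1 5)(3 12)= [10, 5, 4, 12, 1, 0, 6, 9, 8, 2, 7, 11, 3]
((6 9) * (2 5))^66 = ((2 5)(6 9))^66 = (9)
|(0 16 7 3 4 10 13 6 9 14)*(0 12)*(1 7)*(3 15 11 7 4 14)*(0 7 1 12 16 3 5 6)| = |(0 3 14 16 12 7 15 11 1 4 10 13)(5 6 9)| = 12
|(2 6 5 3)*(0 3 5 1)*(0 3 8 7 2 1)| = |(0 8 7 2 6)(1 3)| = 10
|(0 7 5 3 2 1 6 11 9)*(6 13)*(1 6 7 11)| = |(0 11 9)(1 13 7 5 3 2 6)| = 21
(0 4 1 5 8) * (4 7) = (0 7 4 1 5 8) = [7, 5, 2, 3, 1, 8, 6, 4, 0]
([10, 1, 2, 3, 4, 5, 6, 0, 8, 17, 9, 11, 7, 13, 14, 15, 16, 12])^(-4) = [9, 1, 2, 3, 4, 5, 6, 10, 8, 12, 17, 11, 0, 13, 14, 15, 16, 7]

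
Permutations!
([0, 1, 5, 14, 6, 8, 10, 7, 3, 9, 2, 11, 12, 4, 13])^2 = [0, 1, 8, 13, 10, 3, 2, 7, 14, 9, 5, 11, 12, 6, 4]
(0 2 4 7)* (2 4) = [4, 1, 2, 3, 7, 5, 6, 0] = (0 4 7)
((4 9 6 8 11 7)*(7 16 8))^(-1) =(4 7 6 9)(8 16 11)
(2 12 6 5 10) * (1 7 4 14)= (1 7 4 14)(2 12 6 5 10)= [0, 7, 12, 3, 14, 10, 5, 4, 8, 9, 2, 11, 6, 13, 1]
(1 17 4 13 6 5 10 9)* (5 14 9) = (1 17 4 13 6 14 9)(5 10) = [0, 17, 2, 3, 13, 10, 14, 7, 8, 1, 5, 11, 12, 6, 9, 15, 16, 4]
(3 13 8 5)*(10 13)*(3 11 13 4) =[0, 1, 2, 10, 3, 11, 6, 7, 5, 9, 4, 13, 12, 8] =(3 10 4)(5 11 13 8)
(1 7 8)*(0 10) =(0 10)(1 7 8) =[10, 7, 2, 3, 4, 5, 6, 8, 1, 9, 0]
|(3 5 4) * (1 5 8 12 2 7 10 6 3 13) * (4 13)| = 21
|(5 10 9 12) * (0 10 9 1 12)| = |(0 10 1 12 5 9)| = 6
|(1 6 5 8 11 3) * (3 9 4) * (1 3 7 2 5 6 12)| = 14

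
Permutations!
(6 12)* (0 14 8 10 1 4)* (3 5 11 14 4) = [4, 3, 2, 5, 0, 11, 12, 7, 10, 9, 1, 14, 6, 13, 8] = (0 4)(1 3 5 11 14 8 10)(6 12)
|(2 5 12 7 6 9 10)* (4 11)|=|(2 5 12 7 6 9 10)(4 11)|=14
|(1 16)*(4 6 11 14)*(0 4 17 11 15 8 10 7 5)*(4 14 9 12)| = |(0 14 17 11 9 12 4 6 15 8 10 7 5)(1 16)| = 26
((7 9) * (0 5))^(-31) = (0 5)(7 9)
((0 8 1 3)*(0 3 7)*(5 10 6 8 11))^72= (11)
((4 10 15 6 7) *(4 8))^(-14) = ((4 10 15 6 7 8))^(-14) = (4 7 15)(6 10 8)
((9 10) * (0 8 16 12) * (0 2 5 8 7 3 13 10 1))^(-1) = (0 1 9 10 13 3 7)(2 12 16 8 5)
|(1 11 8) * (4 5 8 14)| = |(1 11 14 4 5 8)| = 6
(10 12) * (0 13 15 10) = (0 13 15 10 12) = [13, 1, 2, 3, 4, 5, 6, 7, 8, 9, 12, 11, 0, 15, 14, 10]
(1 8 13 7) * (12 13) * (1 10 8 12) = (1 12 13 7 10 8) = [0, 12, 2, 3, 4, 5, 6, 10, 1, 9, 8, 11, 13, 7]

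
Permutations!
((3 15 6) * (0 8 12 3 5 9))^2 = ((0 8 12 3 15 6 5 9))^2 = (0 12 15 5)(3 6 9 8)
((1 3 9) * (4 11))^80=(11)(1 9 3)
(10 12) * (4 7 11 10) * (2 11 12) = [0, 1, 11, 3, 7, 5, 6, 12, 8, 9, 2, 10, 4] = (2 11 10)(4 7 12)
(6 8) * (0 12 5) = [12, 1, 2, 3, 4, 0, 8, 7, 6, 9, 10, 11, 5] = (0 12 5)(6 8)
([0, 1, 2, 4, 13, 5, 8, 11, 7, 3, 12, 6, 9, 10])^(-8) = (3 12 13)(4 9 10)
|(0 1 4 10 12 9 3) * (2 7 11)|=|(0 1 4 10 12 9 3)(2 7 11)|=21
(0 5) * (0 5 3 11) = [3, 1, 2, 11, 4, 5, 6, 7, 8, 9, 10, 0] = (0 3 11)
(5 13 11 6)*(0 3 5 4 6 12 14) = (0 3 5 13 11 12 14)(4 6) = [3, 1, 2, 5, 6, 13, 4, 7, 8, 9, 10, 12, 14, 11, 0]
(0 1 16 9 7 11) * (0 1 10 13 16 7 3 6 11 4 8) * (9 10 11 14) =(0 11 1 7 4 8)(3 6 14 9)(10 13 16) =[11, 7, 2, 6, 8, 5, 14, 4, 0, 3, 13, 1, 12, 16, 9, 15, 10]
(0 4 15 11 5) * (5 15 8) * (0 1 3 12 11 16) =(0 4 8 5 1 3 12 11 15 16) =[4, 3, 2, 12, 8, 1, 6, 7, 5, 9, 10, 15, 11, 13, 14, 16, 0]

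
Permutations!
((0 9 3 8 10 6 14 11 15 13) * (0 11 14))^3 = ((0 9 3 8 10 6)(11 15 13))^3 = (15)(0 8)(3 6)(9 10)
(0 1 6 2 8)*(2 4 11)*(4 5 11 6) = (0 1 4 6 5 11 2 8) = [1, 4, 8, 3, 6, 11, 5, 7, 0, 9, 10, 2]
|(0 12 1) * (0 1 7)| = |(0 12 7)| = 3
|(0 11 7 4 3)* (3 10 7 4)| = 6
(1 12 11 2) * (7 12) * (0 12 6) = (0 12 11 2 1 7 6) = [12, 7, 1, 3, 4, 5, 0, 6, 8, 9, 10, 2, 11]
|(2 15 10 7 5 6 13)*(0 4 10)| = |(0 4 10 7 5 6 13 2 15)| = 9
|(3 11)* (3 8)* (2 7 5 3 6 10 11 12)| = 20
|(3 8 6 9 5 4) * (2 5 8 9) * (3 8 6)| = 7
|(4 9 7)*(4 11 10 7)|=6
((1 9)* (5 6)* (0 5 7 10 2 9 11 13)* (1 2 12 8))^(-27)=(0 7 8 13 6 12 11 5 10 1)(2 9)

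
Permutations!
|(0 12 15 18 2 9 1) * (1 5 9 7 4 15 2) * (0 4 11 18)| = |(0 12 2 7 11 18 1 4 15)(5 9)| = 18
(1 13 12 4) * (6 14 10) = (1 13 12 4)(6 14 10) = [0, 13, 2, 3, 1, 5, 14, 7, 8, 9, 6, 11, 4, 12, 10]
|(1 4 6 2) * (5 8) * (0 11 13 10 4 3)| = 18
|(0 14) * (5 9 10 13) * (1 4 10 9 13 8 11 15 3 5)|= 18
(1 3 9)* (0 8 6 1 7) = (0 8 6 1 3 9 7) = [8, 3, 2, 9, 4, 5, 1, 0, 6, 7]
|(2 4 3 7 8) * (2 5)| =|(2 4 3 7 8 5)| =6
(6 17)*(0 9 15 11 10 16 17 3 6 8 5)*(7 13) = (0 9 15 11 10 16 17 8 5)(3 6)(7 13) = [9, 1, 2, 6, 4, 0, 3, 13, 5, 15, 16, 10, 12, 7, 14, 11, 17, 8]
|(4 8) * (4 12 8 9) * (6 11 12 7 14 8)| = 6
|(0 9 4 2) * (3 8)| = |(0 9 4 2)(3 8)| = 4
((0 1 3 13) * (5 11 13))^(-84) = (13) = ((0 1 3 5 11 13))^(-84)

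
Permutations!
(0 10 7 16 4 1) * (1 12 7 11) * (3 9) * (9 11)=(0 10 9 3 11 1)(4 12 7 16)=[10, 0, 2, 11, 12, 5, 6, 16, 8, 3, 9, 1, 7, 13, 14, 15, 4]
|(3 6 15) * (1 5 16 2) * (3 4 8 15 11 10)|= 12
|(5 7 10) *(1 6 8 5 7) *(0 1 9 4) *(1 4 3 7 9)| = 4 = |(0 4)(1 6 8 5)(3 7 10 9)|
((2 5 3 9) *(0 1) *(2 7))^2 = ((0 1)(2 5 3 9 7))^2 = (2 3 7 5 9)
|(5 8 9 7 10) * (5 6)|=|(5 8 9 7 10 6)|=6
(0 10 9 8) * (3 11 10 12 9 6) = (0 12 9 8)(3 11 10 6) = [12, 1, 2, 11, 4, 5, 3, 7, 0, 8, 6, 10, 9]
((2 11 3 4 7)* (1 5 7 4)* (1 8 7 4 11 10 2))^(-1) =((1 5 4 11 3 8 7)(2 10))^(-1) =(1 7 8 3 11 4 5)(2 10)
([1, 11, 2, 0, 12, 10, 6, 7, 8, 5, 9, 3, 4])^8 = (12)(5 9 10)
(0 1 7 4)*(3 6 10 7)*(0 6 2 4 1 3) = (0 3 2 4 6 10 7 1) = [3, 0, 4, 2, 6, 5, 10, 1, 8, 9, 7]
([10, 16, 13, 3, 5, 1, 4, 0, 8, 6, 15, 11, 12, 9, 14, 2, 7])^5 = (0 9 16 2 5 10 6 7 13 1 15 4)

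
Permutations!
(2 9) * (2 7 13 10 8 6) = (2 9 7 13 10 8 6) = [0, 1, 9, 3, 4, 5, 2, 13, 6, 7, 8, 11, 12, 10]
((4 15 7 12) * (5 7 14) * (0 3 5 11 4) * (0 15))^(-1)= (0 4 11 14 15 12 7 5 3)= ((0 3 5 7 12 15 14 11 4))^(-1)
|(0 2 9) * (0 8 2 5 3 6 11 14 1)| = |(0 5 3 6 11 14 1)(2 9 8)| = 21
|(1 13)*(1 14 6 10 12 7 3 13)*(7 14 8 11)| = 20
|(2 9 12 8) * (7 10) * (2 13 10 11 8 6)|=|(2 9 12 6)(7 11 8 13 10)|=20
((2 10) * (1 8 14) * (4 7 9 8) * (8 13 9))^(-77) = (1 8 4 14 7)(2 10)(9 13)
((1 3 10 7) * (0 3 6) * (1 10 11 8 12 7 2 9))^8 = ((0 3 11 8 12 7 10 2 9 1 6))^8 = (0 9 7 11 6 2 12 3 1 10 8)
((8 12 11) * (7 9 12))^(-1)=((7 9 12 11 8))^(-1)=(7 8 11 12 9)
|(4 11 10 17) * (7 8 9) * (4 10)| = |(4 11)(7 8 9)(10 17)| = 6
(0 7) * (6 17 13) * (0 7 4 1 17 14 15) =(0 4 1 17 13 6 14 15) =[4, 17, 2, 3, 1, 5, 14, 7, 8, 9, 10, 11, 12, 6, 15, 0, 16, 13]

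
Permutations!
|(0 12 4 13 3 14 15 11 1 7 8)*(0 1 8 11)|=28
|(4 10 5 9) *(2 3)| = 4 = |(2 3)(4 10 5 9)|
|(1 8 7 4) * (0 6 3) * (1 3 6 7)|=|(0 7 4 3)(1 8)|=4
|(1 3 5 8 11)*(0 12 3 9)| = |(0 12 3 5 8 11 1 9)| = 8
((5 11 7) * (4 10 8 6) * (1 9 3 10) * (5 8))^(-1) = (1 4 6 8 7 11 5 10 3 9)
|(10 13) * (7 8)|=|(7 8)(10 13)|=2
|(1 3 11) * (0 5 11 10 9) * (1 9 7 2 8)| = |(0 5 11 9)(1 3 10 7 2 8)| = 12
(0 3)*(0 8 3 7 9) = (0 7 9)(3 8) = [7, 1, 2, 8, 4, 5, 6, 9, 3, 0]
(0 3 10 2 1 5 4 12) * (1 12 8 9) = (0 3 10 2 12)(1 5 4 8 9) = [3, 5, 12, 10, 8, 4, 6, 7, 9, 1, 2, 11, 0]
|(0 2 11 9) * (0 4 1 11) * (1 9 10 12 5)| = |(0 2)(1 11 10 12 5)(4 9)| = 10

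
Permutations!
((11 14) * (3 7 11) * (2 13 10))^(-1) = ((2 13 10)(3 7 11 14))^(-1) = (2 10 13)(3 14 11 7)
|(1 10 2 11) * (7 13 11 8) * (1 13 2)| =6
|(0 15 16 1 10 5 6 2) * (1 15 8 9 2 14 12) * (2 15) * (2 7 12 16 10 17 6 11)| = |(0 8 9 15 10 5 11 2)(1 17 6 14 16 7 12)| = 56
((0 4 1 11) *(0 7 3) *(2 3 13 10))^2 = (0 1 7 10 3 4 11 13 2)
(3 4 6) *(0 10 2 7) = (0 10 2 7)(3 4 6) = [10, 1, 7, 4, 6, 5, 3, 0, 8, 9, 2]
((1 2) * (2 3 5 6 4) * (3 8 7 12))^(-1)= (1 2 4 6 5 3 12 7 8)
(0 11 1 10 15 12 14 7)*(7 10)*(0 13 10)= [11, 7, 2, 3, 4, 5, 6, 13, 8, 9, 15, 1, 14, 10, 0, 12]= (0 11 1 7 13 10 15 12 14)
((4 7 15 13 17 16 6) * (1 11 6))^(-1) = ((1 11 6 4 7 15 13 17 16))^(-1) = (1 16 17 13 15 7 4 6 11)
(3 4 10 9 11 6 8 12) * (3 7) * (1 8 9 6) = (1 8 12 7 3 4 10 6 9 11) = [0, 8, 2, 4, 10, 5, 9, 3, 12, 11, 6, 1, 7]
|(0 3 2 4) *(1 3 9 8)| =|(0 9 8 1 3 2 4)| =7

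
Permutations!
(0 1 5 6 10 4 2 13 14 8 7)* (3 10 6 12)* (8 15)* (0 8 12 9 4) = (0 1 5 9 4 2 13 14 15 12 3 10)(7 8) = [1, 5, 13, 10, 2, 9, 6, 8, 7, 4, 0, 11, 3, 14, 15, 12]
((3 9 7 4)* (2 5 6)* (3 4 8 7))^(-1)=(2 6 5)(3 9)(7 8)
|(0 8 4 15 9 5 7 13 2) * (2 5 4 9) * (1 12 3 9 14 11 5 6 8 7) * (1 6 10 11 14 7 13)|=15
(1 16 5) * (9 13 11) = (1 16 5)(9 13 11) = [0, 16, 2, 3, 4, 1, 6, 7, 8, 13, 10, 9, 12, 11, 14, 15, 5]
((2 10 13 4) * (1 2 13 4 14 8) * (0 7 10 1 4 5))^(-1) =((0 7 10 5)(1 2)(4 13 14 8))^(-1) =(0 5 10 7)(1 2)(4 8 14 13)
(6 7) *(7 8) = [0, 1, 2, 3, 4, 5, 8, 6, 7] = (6 8 7)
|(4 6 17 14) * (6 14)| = 2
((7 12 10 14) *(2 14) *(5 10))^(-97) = (2 10 5 12 7 14)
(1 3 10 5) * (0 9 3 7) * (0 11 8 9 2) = (0 2)(1 7 11 8 9 3 10 5) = [2, 7, 0, 10, 4, 1, 6, 11, 9, 3, 5, 8]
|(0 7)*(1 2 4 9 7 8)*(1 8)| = 6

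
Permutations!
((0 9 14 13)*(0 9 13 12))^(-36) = (0 12 14 9 13)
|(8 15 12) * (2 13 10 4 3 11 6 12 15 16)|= |(2 13 10 4 3 11 6 12 8 16)|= 10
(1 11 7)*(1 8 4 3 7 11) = (11)(3 7 8 4) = [0, 1, 2, 7, 3, 5, 6, 8, 4, 9, 10, 11]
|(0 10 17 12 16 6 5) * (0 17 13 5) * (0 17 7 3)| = 12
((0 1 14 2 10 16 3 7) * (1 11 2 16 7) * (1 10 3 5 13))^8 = ((0 11 2 3 10 7)(1 14 16 5 13))^8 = (0 2 10)(1 5 14 13 16)(3 7 11)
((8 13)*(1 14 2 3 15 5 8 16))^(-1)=((1 14 2 3 15 5 8 13 16))^(-1)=(1 16 13 8 5 15 3 2 14)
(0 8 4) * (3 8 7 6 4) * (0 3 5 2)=[7, 1, 0, 8, 3, 2, 4, 6, 5]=(0 7 6 4 3 8 5 2)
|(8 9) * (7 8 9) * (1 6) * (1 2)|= 6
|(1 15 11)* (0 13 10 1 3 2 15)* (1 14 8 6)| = 28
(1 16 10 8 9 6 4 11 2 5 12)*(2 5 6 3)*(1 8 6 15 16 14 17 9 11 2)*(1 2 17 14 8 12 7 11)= (1 8)(2 15 16 10 6 4 17 9 3)(5 7 11)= [0, 8, 15, 2, 17, 7, 4, 11, 1, 3, 6, 5, 12, 13, 14, 16, 10, 9]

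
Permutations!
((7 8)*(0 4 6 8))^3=(0 8 4 7 6)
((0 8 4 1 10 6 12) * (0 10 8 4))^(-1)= ((0 4 1 8)(6 12 10))^(-1)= (0 8 1 4)(6 10 12)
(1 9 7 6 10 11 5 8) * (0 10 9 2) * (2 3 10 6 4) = (0 6 9 7 4 2)(1 3 10 11 5 8) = [6, 3, 0, 10, 2, 8, 9, 4, 1, 7, 11, 5]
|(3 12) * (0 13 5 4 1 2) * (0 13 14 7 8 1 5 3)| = |(0 14 7 8 1 2 13 3 12)(4 5)| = 18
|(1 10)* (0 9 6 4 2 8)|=6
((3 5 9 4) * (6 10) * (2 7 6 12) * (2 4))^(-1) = ((2 7 6 10 12 4 3 5 9))^(-1) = (2 9 5 3 4 12 10 6 7)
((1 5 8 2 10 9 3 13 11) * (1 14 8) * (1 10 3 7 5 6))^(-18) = ((1 6)(2 3 13 11 14 8)(5 10 9 7))^(-18) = (14)(5 9)(7 10)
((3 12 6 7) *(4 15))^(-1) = ((3 12 6 7)(4 15))^(-1) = (3 7 6 12)(4 15)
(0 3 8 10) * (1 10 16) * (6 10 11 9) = [3, 11, 2, 8, 4, 5, 10, 7, 16, 6, 0, 9, 12, 13, 14, 15, 1] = (0 3 8 16 1 11 9 6 10)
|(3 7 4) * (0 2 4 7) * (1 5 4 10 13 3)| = 15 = |(0 2 10 13 3)(1 5 4)|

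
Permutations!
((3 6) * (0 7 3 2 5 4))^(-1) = ((0 7 3 6 2 5 4))^(-1) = (0 4 5 2 6 3 7)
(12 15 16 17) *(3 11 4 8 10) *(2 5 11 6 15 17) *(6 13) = [0, 1, 5, 13, 8, 11, 15, 7, 10, 9, 3, 4, 17, 6, 14, 16, 2, 12] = (2 5 11 4 8 10 3 13 6 15 16)(12 17)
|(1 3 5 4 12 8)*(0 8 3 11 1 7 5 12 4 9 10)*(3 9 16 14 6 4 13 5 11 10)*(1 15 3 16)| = 16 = |(0 8 7 11 15 3 12 9 16 14 6 4 13 5 1 10)|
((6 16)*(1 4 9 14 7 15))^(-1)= (1 15 7 14 9 4)(6 16)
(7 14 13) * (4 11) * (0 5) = (0 5)(4 11)(7 14 13) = [5, 1, 2, 3, 11, 0, 6, 14, 8, 9, 10, 4, 12, 7, 13]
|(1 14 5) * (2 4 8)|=|(1 14 5)(2 4 8)|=3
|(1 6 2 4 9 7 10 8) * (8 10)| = |(10)(1 6 2 4 9 7 8)| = 7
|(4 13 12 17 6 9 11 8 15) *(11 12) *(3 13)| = |(3 13 11 8 15 4)(6 9 12 17)| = 12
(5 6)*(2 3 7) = (2 3 7)(5 6) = [0, 1, 3, 7, 4, 6, 5, 2]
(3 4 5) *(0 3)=(0 3 4 5)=[3, 1, 2, 4, 5, 0]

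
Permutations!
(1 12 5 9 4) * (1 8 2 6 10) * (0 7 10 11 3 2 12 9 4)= (0 7 10 1 9)(2 6 11 3)(4 8 12 5)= [7, 9, 6, 2, 8, 4, 11, 10, 12, 0, 1, 3, 5]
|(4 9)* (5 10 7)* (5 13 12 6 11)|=14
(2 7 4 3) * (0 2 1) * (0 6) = (0 2 7 4 3 1 6) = [2, 6, 7, 1, 3, 5, 0, 4]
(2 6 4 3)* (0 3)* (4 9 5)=(0 3 2 6 9 5 4)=[3, 1, 6, 2, 0, 4, 9, 7, 8, 5]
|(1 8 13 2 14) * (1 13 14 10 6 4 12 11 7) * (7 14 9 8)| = 8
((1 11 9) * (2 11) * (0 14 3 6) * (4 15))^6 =((0 14 3 6)(1 2 11 9)(4 15))^6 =(15)(0 3)(1 11)(2 9)(6 14)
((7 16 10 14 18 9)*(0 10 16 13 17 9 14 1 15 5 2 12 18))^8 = (0 14 18 12 2 5 15 1 10)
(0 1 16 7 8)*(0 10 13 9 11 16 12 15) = (0 1 12 15)(7 8 10 13 9 11 16) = [1, 12, 2, 3, 4, 5, 6, 8, 10, 11, 13, 16, 15, 9, 14, 0, 7]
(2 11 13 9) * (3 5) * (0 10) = (0 10)(2 11 13 9)(3 5) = [10, 1, 11, 5, 4, 3, 6, 7, 8, 2, 0, 13, 12, 9]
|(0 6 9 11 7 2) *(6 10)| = 7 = |(0 10 6 9 11 7 2)|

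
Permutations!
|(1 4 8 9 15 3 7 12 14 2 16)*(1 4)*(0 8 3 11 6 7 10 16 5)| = 44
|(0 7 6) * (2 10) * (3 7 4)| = 10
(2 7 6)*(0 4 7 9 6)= (0 4 7)(2 9 6)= [4, 1, 9, 3, 7, 5, 2, 0, 8, 6]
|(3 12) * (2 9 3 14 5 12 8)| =|(2 9 3 8)(5 12 14)| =12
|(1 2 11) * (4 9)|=|(1 2 11)(4 9)|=6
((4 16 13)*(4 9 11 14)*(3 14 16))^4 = ((3 14 4)(9 11 16 13))^4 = (16)(3 14 4)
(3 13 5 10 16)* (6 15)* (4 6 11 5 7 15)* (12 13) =(3 12 13 7 15 11 5 10 16)(4 6) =[0, 1, 2, 12, 6, 10, 4, 15, 8, 9, 16, 5, 13, 7, 14, 11, 3]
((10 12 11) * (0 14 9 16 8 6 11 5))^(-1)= ((0 14 9 16 8 6 11 10 12 5))^(-1)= (0 5 12 10 11 6 8 16 9 14)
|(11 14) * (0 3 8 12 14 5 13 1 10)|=10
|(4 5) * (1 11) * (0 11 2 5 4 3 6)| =7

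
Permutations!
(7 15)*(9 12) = (7 15)(9 12) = [0, 1, 2, 3, 4, 5, 6, 15, 8, 12, 10, 11, 9, 13, 14, 7]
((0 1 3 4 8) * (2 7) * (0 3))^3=((0 1)(2 7)(3 4 8))^3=(8)(0 1)(2 7)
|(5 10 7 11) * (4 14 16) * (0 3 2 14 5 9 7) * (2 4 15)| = 60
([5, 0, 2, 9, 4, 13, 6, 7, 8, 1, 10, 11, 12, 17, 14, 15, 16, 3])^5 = (0 9 17 5 1 3 13)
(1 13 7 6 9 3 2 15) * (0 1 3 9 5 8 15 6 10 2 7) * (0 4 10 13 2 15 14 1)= (1 2 6 5 8 14)(3 7 13 4 10 15)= [0, 2, 6, 7, 10, 8, 5, 13, 14, 9, 15, 11, 12, 4, 1, 3]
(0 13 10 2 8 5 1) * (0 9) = (0 13 10 2 8 5 1 9) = [13, 9, 8, 3, 4, 1, 6, 7, 5, 0, 2, 11, 12, 10]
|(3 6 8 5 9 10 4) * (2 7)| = 14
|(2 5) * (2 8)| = |(2 5 8)| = 3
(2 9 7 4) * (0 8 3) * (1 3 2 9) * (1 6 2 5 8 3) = [3, 1, 6, 0, 9, 8, 2, 4, 5, 7] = (0 3)(2 6)(4 9 7)(5 8)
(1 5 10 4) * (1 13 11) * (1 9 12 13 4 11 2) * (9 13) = [0, 5, 1, 3, 4, 10, 6, 7, 8, 12, 11, 13, 9, 2] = (1 5 10 11 13 2)(9 12)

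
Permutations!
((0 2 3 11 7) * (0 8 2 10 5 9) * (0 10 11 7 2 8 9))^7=((0 11 2 3 7 9 10 5))^7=(0 5 10 9 7 3 2 11)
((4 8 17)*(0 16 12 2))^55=((0 16 12 2)(4 8 17))^55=(0 2 12 16)(4 8 17)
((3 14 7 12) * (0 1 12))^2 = (0 12 14)(1 3 7)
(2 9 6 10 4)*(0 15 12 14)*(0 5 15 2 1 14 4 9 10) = (0 2 10 9 6)(1 14 5 15 12 4) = [2, 14, 10, 3, 1, 15, 0, 7, 8, 6, 9, 11, 4, 13, 5, 12]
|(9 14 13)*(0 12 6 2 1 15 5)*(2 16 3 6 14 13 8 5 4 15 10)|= 30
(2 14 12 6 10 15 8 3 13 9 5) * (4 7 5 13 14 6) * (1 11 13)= (1 11 13 9)(2 6 10 15 8 3 14 12 4 7 5)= [0, 11, 6, 14, 7, 2, 10, 5, 3, 1, 15, 13, 4, 9, 12, 8]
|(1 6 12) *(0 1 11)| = 5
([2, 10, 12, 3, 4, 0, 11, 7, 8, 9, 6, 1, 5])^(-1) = (0 5 12 2)(1 11 6 10)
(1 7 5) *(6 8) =(1 7 5)(6 8) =[0, 7, 2, 3, 4, 1, 8, 5, 6]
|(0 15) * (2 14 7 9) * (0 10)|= 12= |(0 15 10)(2 14 7 9)|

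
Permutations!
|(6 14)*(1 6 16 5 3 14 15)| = |(1 6 15)(3 14 16 5)| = 12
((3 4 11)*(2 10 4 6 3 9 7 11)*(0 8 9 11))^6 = (11)(0 9)(7 8)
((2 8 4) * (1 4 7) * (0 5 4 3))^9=((0 5 4 2 8 7 1 3))^9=(0 5 4 2 8 7 1 3)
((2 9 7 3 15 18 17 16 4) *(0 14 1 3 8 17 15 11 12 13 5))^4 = ((0 14 1 3 11 12 13 5)(2 9 7 8 17 16 4)(15 18))^4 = (18)(0 11)(1 13)(2 17 9 16 7 4 8)(3 5)(12 14)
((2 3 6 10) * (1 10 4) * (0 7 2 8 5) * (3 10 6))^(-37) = (0 5 8 10 2 7)(1 4 6)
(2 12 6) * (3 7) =(2 12 6)(3 7) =[0, 1, 12, 7, 4, 5, 2, 3, 8, 9, 10, 11, 6]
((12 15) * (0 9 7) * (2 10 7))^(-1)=((0 9 2 10 7)(12 15))^(-1)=(0 7 10 2 9)(12 15)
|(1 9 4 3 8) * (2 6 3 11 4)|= 6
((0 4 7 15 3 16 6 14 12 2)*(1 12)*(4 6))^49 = ((0 6 14 1 12 2)(3 16 4 7 15))^49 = (0 6 14 1 12 2)(3 15 7 4 16)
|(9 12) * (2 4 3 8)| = |(2 4 3 8)(9 12)| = 4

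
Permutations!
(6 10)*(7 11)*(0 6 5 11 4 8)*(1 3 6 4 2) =(0 4 8)(1 3 6 10 5 11 7 2) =[4, 3, 1, 6, 8, 11, 10, 2, 0, 9, 5, 7]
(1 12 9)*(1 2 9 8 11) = (1 12 8 11)(2 9) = [0, 12, 9, 3, 4, 5, 6, 7, 11, 2, 10, 1, 8]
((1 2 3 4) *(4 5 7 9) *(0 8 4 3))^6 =((0 8 4 1 2)(3 5 7 9))^6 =(0 8 4 1 2)(3 7)(5 9)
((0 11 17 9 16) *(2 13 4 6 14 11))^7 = ((0 2 13 4 6 14 11 17 9 16))^7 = (0 17 6 2 9 14 13 16 11 4)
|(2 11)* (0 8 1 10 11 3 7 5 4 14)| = 11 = |(0 8 1 10 11 2 3 7 5 4 14)|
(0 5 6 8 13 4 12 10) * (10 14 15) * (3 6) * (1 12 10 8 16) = (0 5 3 6 16 1 12 14 15 8 13 4 10) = [5, 12, 2, 6, 10, 3, 16, 7, 13, 9, 0, 11, 14, 4, 15, 8, 1]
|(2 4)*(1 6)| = 2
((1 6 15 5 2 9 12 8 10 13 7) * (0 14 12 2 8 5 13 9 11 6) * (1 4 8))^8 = (0 5 14 1 12)(2 10 4 13 6)(7 15 11 9 8)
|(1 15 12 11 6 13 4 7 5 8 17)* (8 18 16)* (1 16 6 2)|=30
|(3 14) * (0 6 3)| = |(0 6 3 14)| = 4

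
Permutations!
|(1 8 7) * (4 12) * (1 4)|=5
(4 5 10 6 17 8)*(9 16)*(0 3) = [3, 1, 2, 0, 5, 10, 17, 7, 4, 16, 6, 11, 12, 13, 14, 15, 9, 8] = (0 3)(4 5 10 6 17 8)(9 16)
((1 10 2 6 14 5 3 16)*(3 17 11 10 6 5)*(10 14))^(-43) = ((1 6 10 2 5 17 11 14 3 16))^(-43) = (1 14 5 6 3 17 10 16 11 2)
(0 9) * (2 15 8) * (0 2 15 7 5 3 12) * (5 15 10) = [9, 1, 7, 12, 4, 3, 6, 15, 10, 2, 5, 11, 0, 13, 14, 8] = (0 9 2 7 15 8 10 5 3 12)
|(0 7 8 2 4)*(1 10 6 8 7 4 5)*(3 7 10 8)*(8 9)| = |(0 4)(1 9 8 2 5)(3 7 10 6)| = 20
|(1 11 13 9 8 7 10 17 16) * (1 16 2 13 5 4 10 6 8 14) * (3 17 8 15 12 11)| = 63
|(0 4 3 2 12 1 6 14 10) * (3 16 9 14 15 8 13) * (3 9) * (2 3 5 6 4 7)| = 15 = |(0 7 2 12 1 4 16 5 6 15 8 13 9 14 10)|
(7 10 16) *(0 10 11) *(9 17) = [10, 1, 2, 3, 4, 5, 6, 11, 8, 17, 16, 0, 12, 13, 14, 15, 7, 9] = (0 10 16 7 11)(9 17)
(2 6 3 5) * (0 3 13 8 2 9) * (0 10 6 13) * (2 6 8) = (0 3 5 9 10 8 6)(2 13) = [3, 1, 13, 5, 4, 9, 0, 7, 6, 10, 8, 11, 12, 2]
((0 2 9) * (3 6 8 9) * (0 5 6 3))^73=(0 2)(5 6 8 9)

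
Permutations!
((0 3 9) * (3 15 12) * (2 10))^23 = ((0 15 12 3 9)(2 10))^23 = (0 3 15 9 12)(2 10)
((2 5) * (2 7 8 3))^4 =((2 5 7 8 3))^4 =(2 3 8 7 5)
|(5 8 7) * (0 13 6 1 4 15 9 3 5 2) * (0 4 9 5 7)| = 12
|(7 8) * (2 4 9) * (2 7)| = 5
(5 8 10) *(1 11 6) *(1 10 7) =[0, 11, 2, 3, 4, 8, 10, 1, 7, 9, 5, 6] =(1 11 6 10 5 8 7)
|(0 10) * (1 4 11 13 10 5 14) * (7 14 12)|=10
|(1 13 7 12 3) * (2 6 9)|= |(1 13 7 12 3)(2 6 9)|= 15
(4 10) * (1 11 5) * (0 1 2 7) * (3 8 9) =(0 1 11 5 2 7)(3 8 9)(4 10) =[1, 11, 7, 8, 10, 2, 6, 0, 9, 3, 4, 5]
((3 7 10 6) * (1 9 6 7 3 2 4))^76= ((1 9 6 2 4)(7 10))^76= (10)(1 9 6 2 4)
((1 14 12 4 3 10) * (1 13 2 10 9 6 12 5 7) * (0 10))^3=(0 2 13 10)(1 7 5 14)(3 12 9 4 6)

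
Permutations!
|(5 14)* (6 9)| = 2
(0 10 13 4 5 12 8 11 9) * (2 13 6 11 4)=[10, 1, 13, 3, 5, 12, 11, 7, 4, 0, 6, 9, 8, 2]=(0 10 6 11 9)(2 13)(4 5 12 8)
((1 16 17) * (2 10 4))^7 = (1 16 17)(2 10 4)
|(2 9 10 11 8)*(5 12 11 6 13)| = |(2 9 10 6 13 5 12 11 8)| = 9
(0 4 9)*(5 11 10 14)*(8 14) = (0 4 9)(5 11 10 8 14) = [4, 1, 2, 3, 9, 11, 6, 7, 14, 0, 8, 10, 12, 13, 5]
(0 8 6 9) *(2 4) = [8, 1, 4, 3, 2, 5, 9, 7, 6, 0] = (0 8 6 9)(2 4)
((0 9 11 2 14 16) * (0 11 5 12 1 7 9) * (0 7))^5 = ((0 7 9 5 12 1)(2 14 16 11))^5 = (0 1 12 5 9 7)(2 14 16 11)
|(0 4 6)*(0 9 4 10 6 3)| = 6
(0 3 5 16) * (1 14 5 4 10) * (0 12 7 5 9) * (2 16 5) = (0 3 4 10 1 14 9)(2 16 12 7) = [3, 14, 16, 4, 10, 5, 6, 2, 8, 0, 1, 11, 7, 13, 9, 15, 12]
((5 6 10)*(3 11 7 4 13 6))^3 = (3 4 10 11 13 5 7 6)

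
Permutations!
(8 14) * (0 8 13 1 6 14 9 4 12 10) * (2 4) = (0 8 9 2 4 12 10)(1 6 14 13) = [8, 6, 4, 3, 12, 5, 14, 7, 9, 2, 0, 11, 10, 1, 13]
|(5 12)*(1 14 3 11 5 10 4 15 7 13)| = 11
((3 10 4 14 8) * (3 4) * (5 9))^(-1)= (3 10)(4 8 14)(5 9)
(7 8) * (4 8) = [0, 1, 2, 3, 8, 5, 6, 4, 7] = (4 8 7)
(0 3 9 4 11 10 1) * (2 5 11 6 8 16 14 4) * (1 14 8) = (0 3 9 2 5 11 10 14 4 6 1)(8 16) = [3, 0, 5, 9, 6, 11, 1, 7, 16, 2, 14, 10, 12, 13, 4, 15, 8]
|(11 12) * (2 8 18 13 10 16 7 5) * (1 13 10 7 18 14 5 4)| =12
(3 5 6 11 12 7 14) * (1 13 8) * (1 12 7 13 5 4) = (1 5 6 11 7 14 3 4)(8 12 13) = [0, 5, 2, 4, 1, 6, 11, 14, 12, 9, 10, 7, 13, 8, 3]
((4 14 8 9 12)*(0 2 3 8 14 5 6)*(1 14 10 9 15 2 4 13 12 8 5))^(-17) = ((0 4 1 14 10 9 8 15 2 3 5 6)(12 13))^(-17) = (0 15 1 3 10 6 8 4 2 14 5 9)(12 13)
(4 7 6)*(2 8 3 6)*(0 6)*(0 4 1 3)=(0 6 1 3 4 7 2 8)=[6, 3, 8, 4, 7, 5, 1, 2, 0]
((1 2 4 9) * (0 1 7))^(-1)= (0 7 9 4 2 1)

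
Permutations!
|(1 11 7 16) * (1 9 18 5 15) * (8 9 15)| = 20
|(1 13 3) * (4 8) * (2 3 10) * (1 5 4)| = |(1 13 10 2 3 5 4 8)| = 8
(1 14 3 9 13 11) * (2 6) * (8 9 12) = [0, 14, 6, 12, 4, 5, 2, 7, 9, 13, 10, 1, 8, 11, 3] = (1 14 3 12 8 9 13 11)(2 6)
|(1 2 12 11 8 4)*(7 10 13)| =|(1 2 12 11 8 4)(7 10 13)| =6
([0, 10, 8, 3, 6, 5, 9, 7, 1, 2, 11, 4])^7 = (1 8 2 9 6 4 11 10)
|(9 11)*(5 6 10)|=6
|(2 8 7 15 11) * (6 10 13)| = |(2 8 7 15 11)(6 10 13)| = 15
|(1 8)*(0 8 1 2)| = |(0 8 2)| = 3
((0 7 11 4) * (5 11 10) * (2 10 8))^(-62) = (0 8 10 11)(2 5 4 7)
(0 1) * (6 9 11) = (0 1)(6 9 11) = [1, 0, 2, 3, 4, 5, 9, 7, 8, 11, 10, 6]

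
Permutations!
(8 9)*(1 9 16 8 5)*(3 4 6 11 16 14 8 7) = [0, 9, 2, 4, 6, 1, 11, 3, 14, 5, 10, 16, 12, 13, 8, 15, 7] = (1 9 5)(3 4 6 11 16 7)(8 14)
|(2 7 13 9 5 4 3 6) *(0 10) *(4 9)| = 6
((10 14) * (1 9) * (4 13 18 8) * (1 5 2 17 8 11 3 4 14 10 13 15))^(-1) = ((1 9 5 2 17 8 14 13 18 11 3 4 15))^(-1) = (1 15 4 3 11 18 13 14 8 17 2 5 9)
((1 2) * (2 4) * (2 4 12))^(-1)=((1 12 2))^(-1)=(1 2 12)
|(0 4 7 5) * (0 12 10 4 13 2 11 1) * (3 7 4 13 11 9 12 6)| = 60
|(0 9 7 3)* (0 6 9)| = |(3 6 9 7)| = 4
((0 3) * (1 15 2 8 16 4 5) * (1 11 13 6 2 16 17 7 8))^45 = ((0 3)(1 15 16 4 5 11 13 6 2)(7 8 17))^45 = (17)(0 3)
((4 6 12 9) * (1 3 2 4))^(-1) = (1 9 12 6 4 2 3)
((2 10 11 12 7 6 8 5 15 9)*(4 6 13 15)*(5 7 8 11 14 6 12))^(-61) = ((2 10 14 6 11 5 4 12 8 7 13 15 9))^(-61) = (2 11 8 9 6 12 15 14 4 13 10 5 7)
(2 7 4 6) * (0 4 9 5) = (0 4 6 2 7 9 5) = [4, 1, 7, 3, 6, 0, 2, 9, 8, 5]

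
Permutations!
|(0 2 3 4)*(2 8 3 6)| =4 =|(0 8 3 4)(2 6)|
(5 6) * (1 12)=(1 12)(5 6)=[0, 12, 2, 3, 4, 6, 5, 7, 8, 9, 10, 11, 1]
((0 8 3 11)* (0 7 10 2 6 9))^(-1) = (0 9 6 2 10 7 11 3 8)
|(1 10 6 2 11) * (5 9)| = 10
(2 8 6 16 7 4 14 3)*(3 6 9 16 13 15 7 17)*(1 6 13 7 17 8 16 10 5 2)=(1 6 7 4 14 13 15 17 3)(2 16 8 9 10 5)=[0, 6, 16, 1, 14, 2, 7, 4, 9, 10, 5, 11, 12, 15, 13, 17, 8, 3]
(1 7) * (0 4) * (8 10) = (0 4)(1 7)(8 10) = [4, 7, 2, 3, 0, 5, 6, 1, 10, 9, 8]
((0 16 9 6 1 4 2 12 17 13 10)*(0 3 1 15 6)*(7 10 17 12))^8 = (17)(0 9 16)(1 2 10)(3 4 7)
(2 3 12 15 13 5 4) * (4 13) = [0, 1, 3, 12, 2, 13, 6, 7, 8, 9, 10, 11, 15, 5, 14, 4] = (2 3 12 15 4)(5 13)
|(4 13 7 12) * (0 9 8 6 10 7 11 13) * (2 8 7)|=20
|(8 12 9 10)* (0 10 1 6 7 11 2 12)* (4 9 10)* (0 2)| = |(0 4 9 1 6 7 11)(2 12 10 8)| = 28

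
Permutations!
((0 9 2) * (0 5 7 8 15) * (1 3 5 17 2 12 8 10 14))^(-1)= (0 15 8 12 9)(1 14 10 7 5 3)(2 17)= ((0 9 12 8 15)(1 3 5 7 10 14)(2 17))^(-1)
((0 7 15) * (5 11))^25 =(0 7 15)(5 11)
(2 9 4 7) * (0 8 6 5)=[8, 1, 9, 3, 7, 0, 5, 2, 6, 4]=(0 8 6 5)(2 9 4 7)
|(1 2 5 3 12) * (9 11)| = |(1 2 5 3 12)(9 11)| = 10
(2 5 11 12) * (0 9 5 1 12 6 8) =(0 9 5 11 6 8)(1 12 2) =[9, 12, 1, 3, 4, 11, 8, 7, 0, 5, 10, 6, 2]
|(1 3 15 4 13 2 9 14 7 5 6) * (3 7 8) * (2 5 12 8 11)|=20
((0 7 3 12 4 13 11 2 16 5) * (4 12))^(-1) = ((0 7 3 4 13 11 2 16 5))^(-1) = (0 5 16 2 11 13 4 3 7)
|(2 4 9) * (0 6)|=|(0 6)(2 4 9)|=6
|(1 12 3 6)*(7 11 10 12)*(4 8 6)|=|(1 7 11 10 12 3 4 8 6)|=9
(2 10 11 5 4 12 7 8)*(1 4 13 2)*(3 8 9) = [0, 4, 10, 8, 12, 13, 6, 9, 1, 3, 11, 5, 7, 2] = (1 4 12 7 9 3 8)(2 10 11 5 13)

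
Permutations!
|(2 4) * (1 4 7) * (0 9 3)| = 12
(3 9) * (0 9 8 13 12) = (0 9 3 8 13 12) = [9, 1, 2, 8, 4, 5, 6, 7, 13, 3, 10, 11, 0, 12]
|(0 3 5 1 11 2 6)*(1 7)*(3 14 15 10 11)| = |(0 14 15 10 11 2 6)(1 3 5 7)| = 28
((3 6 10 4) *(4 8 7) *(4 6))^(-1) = (3 4)(6 7 8 10)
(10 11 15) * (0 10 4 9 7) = (0 10 11 15 4 9 7) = [10, 1, 2, 3, 9, 5, 6, 0, 8, 7, 11, 15, 12, 13, 14, 4]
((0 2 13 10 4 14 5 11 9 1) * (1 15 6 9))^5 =((0 2 13 10 4 14 5 11 1)(6 9 15))^5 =(0 14 2 5 13 11 10 1 4)(6 15 9)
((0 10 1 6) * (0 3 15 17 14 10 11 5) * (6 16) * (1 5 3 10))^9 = (0 10 16 14 15 11 5 6 1 17 3)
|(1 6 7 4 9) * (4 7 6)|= |(1 4 9)|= 3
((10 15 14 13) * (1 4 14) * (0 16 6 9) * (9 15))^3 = ((0 16 6 15 1 4 14 13 10 9))^3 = (0 15 14 9 6 4 10 16 1 13)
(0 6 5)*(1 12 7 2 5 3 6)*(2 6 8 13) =[1, 12, 5, 8, 4, 0, 3, 6, 13, 9, 10, 11, 7, 2] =(0 1 12 7 6 3 8 13 2 5)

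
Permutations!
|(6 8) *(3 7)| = |(3 7)(6 8)| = 2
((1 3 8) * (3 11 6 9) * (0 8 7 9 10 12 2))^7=((0 8 1 11 6 10 12 2)(3 7 9))^7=(0 2 12 10 6 11 1 8)(3 7 9)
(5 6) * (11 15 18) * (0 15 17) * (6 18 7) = (0 15 7 6 5 18 11 17) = [15, 1, 2, 3, 4, 18, 5, 6, 8, 9, 10, 17, 12, 13, 14, 7, 16, 0, 11]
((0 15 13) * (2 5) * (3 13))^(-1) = ((0 15 3 13)(2 5))^(-1) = (0 13 3 15)(2 5)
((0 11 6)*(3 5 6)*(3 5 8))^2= (0 5)(6 11)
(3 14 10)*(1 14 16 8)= (1 14 10 3 16 8)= [0, 14, 2, 16, 4, 5, 6, 7, 1, 9, 3, 11, 12, 13, 10, 15, 8]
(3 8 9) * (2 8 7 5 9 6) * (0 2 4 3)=(0 2 8 6 4 3 7 5 9)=[2, 1, 8, 7, 3, 9, 4, 5, 6, 0]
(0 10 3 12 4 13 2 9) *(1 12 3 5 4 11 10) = (0 1 12 11 10 5 4 13 2 9) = [1, 12, 9, 3, 13, 4, 6, 7, 8, 0, 5, 10, 11, 2]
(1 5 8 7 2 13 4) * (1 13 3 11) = [0, 5, 3, 11, 13, 8, 6, 2, 7, 9, 10, 1, 12, 4] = (1 5 8 7 2 3 11)(4 13)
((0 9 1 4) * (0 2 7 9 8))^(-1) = (0 8)(1 9 7 2 4) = ((0 8)(1 4 2 7 9))^(-1)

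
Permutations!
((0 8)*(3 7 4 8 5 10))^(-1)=(0 8 4 7 3 10 5)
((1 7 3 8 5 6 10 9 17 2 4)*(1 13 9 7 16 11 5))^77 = ((1 16 11 5 6 10 7 3 8)(2 4 13 9 17))^77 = (1 10 16 7 11 3 5 8 6)(2 13 17 4 9)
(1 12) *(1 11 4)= (1 12 11 4)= [0, 12, 2, 3, 1, 5, 6, 7, 8, 9, 10, 4, 11]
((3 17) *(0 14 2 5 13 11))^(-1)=((0 14 2 5 13 11)(3 17))^(-1)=(0 11 13 5 2 14)(3 17)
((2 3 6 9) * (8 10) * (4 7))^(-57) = ((2 3 6 9)(4 7)(8 10))^(-57) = (2 9 6 3)(4 7)(8 10)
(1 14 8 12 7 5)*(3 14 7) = (1 7 5)(3 14 8 12) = [0, 7, 2, 14, 4, 1, 6, 5, 12, 9, 10, 11, 3, 13, 8]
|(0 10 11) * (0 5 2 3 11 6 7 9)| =20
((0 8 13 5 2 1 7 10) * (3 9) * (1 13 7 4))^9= ((0 8 7 10)(1 4)(2 13 5)(3 9))^9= (13)(0 8 7 10)(1 4)(3 9)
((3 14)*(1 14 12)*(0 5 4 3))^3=(0 3 14 4 1 5 12)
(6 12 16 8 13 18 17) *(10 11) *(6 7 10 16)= (6 12)(7 10 11 16 8 13 18 17)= [0, 1, 2, 3, 4, 5, 12, 10, 13, 9, 11, 16, 6, 18, 14, 15, 8, 7, 17]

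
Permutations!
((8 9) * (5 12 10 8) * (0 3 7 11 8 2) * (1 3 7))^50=((0 7 11 8 9 5 12 10 2)(1 3))^50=(0 5 7 12 11 10 8 2 9)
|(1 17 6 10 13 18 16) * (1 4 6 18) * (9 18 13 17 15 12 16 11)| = |(1 15 12 16 4 6 10 17 13)(9 18 11)| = 9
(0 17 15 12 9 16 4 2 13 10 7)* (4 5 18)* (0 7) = (0 17 15 12 9 16 5 18 4 2 13 10) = [17, 1, 13, 3, 2, 18, 6, 7, 8, 16, 0, 11, 9, 10, 14, 12, 5, 15, 4]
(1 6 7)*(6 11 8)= (1 11 8 6 7)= [0, 11, 2, 3, 4, 5, 7, 1, 6, 9, 10, 8]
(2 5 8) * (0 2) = (0 2 5 8) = [2, 1, 5, 3, 4, 8, 6, 7, 0]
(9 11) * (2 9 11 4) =(11)(2 9 4) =[0, 1, 9, 3, 2, 5, 6, 7, 8, 4, 10, 11]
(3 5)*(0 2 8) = [2, 1, 8, 5, 4, 3, 6, 7, 0] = (0 2 8)(3 5)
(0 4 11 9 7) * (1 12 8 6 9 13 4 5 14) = (0 5 14 1 12 8 6 9 7)(4 11 13) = [5, 12, 2, 3, 11, 14, 9, 0, 6, 7, 10, 13, 8, 4, 1]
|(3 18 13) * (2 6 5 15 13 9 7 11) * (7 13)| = |(2 6 5 15 7 11)(3 18 9 13)| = 12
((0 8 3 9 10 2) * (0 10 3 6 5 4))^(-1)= ((0 8 6 5 4)(2 10)(3 9))^(-1)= (0 4 5 6 8)(2 10)(3 9)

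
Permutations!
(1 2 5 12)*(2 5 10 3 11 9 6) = (1 5 12)(2 10 3 11 9 6) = [0, 5, 10, 11, 4, 12, 2, 7, 8, 6, 3, 9, 1]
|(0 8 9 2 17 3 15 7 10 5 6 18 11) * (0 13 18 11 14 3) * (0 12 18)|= |(0 8 9 2 17 12 18 14 3 15 7 10 5 6 11 13)|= 16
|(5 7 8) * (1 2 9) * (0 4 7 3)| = 6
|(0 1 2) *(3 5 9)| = |(0 1 2)(3 5 9)| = 3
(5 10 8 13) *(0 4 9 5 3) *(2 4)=[2, 1, 4, 0, 9, 10, 6, 7, 13, 5, 8, 11, 12, 3]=(0 2 4 9 5 10 8 13 3)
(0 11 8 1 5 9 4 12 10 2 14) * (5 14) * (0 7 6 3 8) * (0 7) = (0 11 7 6 3 8 1 14)(2 5 9 4 12 10) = [11, 14, 5, 8, 12, 9, 3, 6, 1, 4, 2, 7, 10, 13, 0]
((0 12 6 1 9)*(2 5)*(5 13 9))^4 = (0 5)(1 9)(2 12)(6 13)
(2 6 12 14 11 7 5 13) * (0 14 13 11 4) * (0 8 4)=[14, 1, 6, 3, 8, 11, 12, 5, 4, 9, 10, 7, 13, 2, 0]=(0 14)(2 6 12 13)(4 8)(5 11 7)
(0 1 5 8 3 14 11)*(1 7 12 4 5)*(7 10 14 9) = (0 10 14 11)(3 9 7 12 4 5 8) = [10, 1, 2, 9, 5, 8, 6, 12, 3, 7, 14, 0, 4, 13, 11]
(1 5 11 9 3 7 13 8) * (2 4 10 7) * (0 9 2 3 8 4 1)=(0 9 8)(1 5 11 2)(4 10 7 13)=[9, 5, 1, 3, 10, 11, 6, 13, 0, 8, 7, 2, 12, 4]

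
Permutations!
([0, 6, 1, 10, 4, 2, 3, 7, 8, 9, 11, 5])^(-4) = [0, 10, 3, 5, 4, 6, 11, 7, 8, 9, 2, 1]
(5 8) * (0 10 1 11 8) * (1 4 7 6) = (0 10 4 7 6 1 11 8 5) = [10, 11, 2, 3, 7, 0, 1, 6, 5, 9, 4, 8]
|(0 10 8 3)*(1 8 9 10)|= |(0 1 8 3)(9 10)|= 4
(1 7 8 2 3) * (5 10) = (1 7 8 2 3)(5 10) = [0, 7, 3, 1, 4, 10, 6, 8, 2, 9, 5]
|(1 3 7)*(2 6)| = |(1 3 7)(2 6)| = 6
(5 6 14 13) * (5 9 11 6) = (6 14 13 9 11) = [0, 1, 2, 3, 4, 5, 14, 7, 8, 11, 10, 6, 12, 9, 13]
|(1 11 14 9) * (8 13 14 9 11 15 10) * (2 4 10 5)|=11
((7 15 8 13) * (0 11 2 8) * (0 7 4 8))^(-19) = (0 2 11)(4 13 8)(7 15)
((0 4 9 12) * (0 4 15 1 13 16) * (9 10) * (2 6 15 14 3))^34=(0 13 15 2 14 16 1 6 3)(4 9)(10 12)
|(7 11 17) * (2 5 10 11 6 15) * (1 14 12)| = 24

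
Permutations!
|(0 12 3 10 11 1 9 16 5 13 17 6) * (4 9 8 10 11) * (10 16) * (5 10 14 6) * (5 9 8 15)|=|(0 12 3 11 1 15 5 13 17 9 14 6)(4 8 16 10)|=12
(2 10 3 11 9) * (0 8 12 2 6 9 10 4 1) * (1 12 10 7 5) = (0 8 10 3 11 7 5 1)(2 4 12)(6 9) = [8, 0, 4, 11, 12, 1, 9, 5, 10, 6, 3, 7, 2]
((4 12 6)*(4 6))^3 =(4 12)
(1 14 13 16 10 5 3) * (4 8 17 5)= (1 14 13 16 10 4 8 17 5 3)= [0, 14, 2, 1, 8, 3, 6, 7, 17, 9, 4, 11, 12, 16, 13, 15, 10, 5]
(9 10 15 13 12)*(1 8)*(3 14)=(1 8)(3 14)(9 10 15 13 12)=[0, 8, 2, 14, 4, 5, 6, 7, 1, 10, 15, 11, 9, 12, 3, 13]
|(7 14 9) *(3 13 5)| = |(3 13 5)(7 14 9)| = 3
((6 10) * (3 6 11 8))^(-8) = ((3 6 10 11 8))^(-8) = (3 10 8 6 11)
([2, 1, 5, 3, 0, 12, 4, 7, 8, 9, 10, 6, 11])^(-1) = [4, 1, 0, 3, 6, 2, 11, 7, 8, 9, 10, 12, 5]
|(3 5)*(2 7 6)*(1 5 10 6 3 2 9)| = 8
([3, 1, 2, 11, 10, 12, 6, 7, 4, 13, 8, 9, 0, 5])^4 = (0 13 3 5 11 12 9)(4 10 8)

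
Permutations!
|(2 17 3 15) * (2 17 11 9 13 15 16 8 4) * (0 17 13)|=|(0 17 3 16 8 4 2 11 9)(13 15)|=18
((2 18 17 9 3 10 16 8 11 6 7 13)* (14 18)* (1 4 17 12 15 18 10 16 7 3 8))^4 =(1 8 16 9 3 17 6 4 11)(2 13 7 10 14)(12 15 18)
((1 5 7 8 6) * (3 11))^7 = (1 7 6 5 8)(3 11)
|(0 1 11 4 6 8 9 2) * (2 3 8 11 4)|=|(0 1 4 6 11 2)(3 8 9)|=6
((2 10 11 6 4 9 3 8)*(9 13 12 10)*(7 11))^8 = ((2 9 3 8)(4 13 12 10 7 11 6))^8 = (4 13 12 10 7 11 6)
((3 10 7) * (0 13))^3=((0 13)(3 10 7))^3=(0 13)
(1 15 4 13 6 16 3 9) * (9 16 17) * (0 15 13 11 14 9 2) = (0 15 4 11 14 9 1 13 6 17 2)(3 16) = [15, 13, 0, 16, 11, 5, 17, 7, 8, 1, 10, 14, 12, 6, 9, 4, 3, 2]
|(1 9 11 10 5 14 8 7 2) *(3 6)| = |(1 9 11 10 5 14 8 7 2)(3 6)| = 18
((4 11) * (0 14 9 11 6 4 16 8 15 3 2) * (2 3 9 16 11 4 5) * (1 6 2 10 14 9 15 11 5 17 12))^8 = (17)(5 14 8)(10 16 11)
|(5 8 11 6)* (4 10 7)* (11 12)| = |(4 10 7)(5 8 12 11 6)| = 15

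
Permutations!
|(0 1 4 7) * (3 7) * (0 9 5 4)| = |(0 1)(3 7 9 5 4)| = 10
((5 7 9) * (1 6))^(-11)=((1 6)(5 7 9))^(-11)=(1 6)(5 7 9)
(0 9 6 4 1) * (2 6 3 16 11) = (0 9 3 16 11 2 6 4 1) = [9, 0, 6, 16, 1, 5, 4, 7, 8, 3, 10, 2, 12, 13, 14, 15, 11]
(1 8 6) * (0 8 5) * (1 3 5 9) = (0 8 6 3 5)(1 9) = [8, 9, 2, 5, 4, 0, 3, 7, 6, 1]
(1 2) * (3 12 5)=(1 2)(3 12 5)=[0, 2, 1, 12, 4, 3, 6, 7, 8, 9, 10, 11, 5]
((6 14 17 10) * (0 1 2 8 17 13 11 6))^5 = (0 10 17 8 2 1)(6 14 13 11)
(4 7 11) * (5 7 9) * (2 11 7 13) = [0, 1, 11, 3, 9, 13, 6, 7, 8, 5, 10, 4, 12, 2] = (2 11 4 9 5 13)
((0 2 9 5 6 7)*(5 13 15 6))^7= ((0 2 9 13 15 6 7))^7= (15)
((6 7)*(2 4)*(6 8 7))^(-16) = ((2 4)(7 8))^(-16) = (8)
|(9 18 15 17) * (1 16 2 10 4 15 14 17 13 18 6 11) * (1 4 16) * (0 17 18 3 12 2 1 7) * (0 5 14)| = |(0 17 9 6 11 4 15 13 3 12 2 10 16 1 7 5 14 18)| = 18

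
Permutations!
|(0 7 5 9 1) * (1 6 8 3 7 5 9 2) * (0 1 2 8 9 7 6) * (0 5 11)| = 10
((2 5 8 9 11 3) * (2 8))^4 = (11)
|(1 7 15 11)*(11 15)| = 3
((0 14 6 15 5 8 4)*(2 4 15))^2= ((0 14 6 2 4)(5 8 15))^2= (0 6 4 14 2)(5 15 8)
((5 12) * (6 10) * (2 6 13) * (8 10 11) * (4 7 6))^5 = ((2 4 7 6 11 8 10 13)(5 12))^5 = (2 8 7 13 11 4 10 6)(5 12)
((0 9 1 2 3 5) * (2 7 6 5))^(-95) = (0 9 1 7 6 5)(2 3)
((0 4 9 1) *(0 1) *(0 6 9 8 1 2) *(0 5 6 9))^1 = (9)(0 4 8 1 2 5 6) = ((9)(0 4 8 1 2 5 6))^1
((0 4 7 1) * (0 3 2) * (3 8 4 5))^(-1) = (0 2 3 5)(1 7 4 8) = ((0 5 3 2)(1 8 4 7))^(-1)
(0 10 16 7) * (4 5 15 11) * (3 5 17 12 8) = (0 10 16 7)(3 5 15 11 4 17 12 8) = [10, 1, 2, 5, 17, 15, 6, 0, 3, 9, 16, 4, 8, 13, 14, 11, 7, 12]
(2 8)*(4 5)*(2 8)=[0, 1, 2, 3, 5, 4, 6, 7, 8]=(8)(4 5)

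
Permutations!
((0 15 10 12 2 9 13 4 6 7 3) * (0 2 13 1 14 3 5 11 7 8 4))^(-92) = (0 12 15 13 10)(1 2 14 9 3)(4 6 8)(5 11 7)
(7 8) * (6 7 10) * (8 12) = (6 7 12 8 10) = [0, 1, 2, 3, 4, 5, 7, 12, 10, 9, 6, 11, 8]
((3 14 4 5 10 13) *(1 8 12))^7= (1 8 12)(3 14 4 5 10 13)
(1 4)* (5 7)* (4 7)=[0, 7, 2, 3, 1, 4, 6, 5]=(1 7 5 4)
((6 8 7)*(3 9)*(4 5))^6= ((3 9)(4 5)(6 8 7))^6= (9)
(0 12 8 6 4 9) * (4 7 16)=[12, 1, 2, 3, 9, 5, 7, 16, 6, 0, 10, 11, 8, 13, 14, 15, 4]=(0 12 8 6 7 16 4 9)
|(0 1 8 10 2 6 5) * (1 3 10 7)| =6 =|(0 3 10 2 6 5)(1 8 7)|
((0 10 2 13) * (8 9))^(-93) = (0 13 2 10)(8 9)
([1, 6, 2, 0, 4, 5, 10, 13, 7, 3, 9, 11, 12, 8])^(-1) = [3, 0, 2, 9, 4, 5, 1, 8, 13, 10, 6, 11, 12, 7]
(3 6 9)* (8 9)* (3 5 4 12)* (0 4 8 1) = (0 4 12 3 6 1)(5 8 9) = [4, 0, 2, 6, 12, 8, 1, 7, 9, 5, 10, 11, 3]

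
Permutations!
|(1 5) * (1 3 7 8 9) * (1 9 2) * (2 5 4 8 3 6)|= 6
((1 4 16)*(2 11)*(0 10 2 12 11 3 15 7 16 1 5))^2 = ((0 10 2 3 15 7 16 5)(1 4)(11 12))^2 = (0 2 15 16)(3 7 5 10)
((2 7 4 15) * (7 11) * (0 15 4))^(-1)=(0 7 11 2 15)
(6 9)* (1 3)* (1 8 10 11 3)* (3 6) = (3 8 10 11 6 9) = [0, 1, 2, 8, 4, 5, 9, 7, 10, 3, 11, 6]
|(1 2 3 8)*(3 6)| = |(1 2 6 3 8)| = 5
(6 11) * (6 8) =(6 11 8) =[0, 1, 2, 3, 4, 5, 11, 7, 6, 9, 10, 8]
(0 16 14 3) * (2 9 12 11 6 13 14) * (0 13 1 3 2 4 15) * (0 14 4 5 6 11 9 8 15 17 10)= (0 16 5 6 1 3 13 4 17 10)(2 8 15 14)(9 12)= [16, 3, 8, 13, 17, 6, 1, 7, 15, 12, 0, 11, 9, 4, 2, 14, 5, 10]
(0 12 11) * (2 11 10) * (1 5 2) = (0 12 10 1 5 2 11) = [12, 5, 11, 3, 4, 2, 6, 7, 8, 9, 1, 0, 10]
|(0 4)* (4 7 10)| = 4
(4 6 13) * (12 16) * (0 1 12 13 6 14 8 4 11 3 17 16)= (0 1 12)(3 17 16 13 11)(4 14 8)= [1, 12, 2, 17, 14, 5, 6, 7, 4, 9, 10, 3, 0, 11, 8, 15, 13, 16]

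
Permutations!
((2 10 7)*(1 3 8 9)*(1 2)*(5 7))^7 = ((1 3 8 9 2 10 5 7))^7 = (1 7 5 10 2 9 8 3)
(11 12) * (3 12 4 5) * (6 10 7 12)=[0, 1, 2, 6, 5, 3, 10, 12, 8, 9, 7, 4, 11]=(3 6 10 7 12 11 4 5)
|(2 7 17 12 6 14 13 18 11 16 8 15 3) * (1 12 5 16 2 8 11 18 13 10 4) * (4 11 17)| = 9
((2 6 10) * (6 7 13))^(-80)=(13)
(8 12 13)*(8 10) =(8 12 13 10) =[0, 1, 2, 3, 4, 5, 6, 7, 12, 9, 8, 11, 13, 10]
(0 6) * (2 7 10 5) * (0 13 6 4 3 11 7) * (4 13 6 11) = (0 13 11 7 10 5 2)(3 4) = [13, 1, 0, 4, 3, 2, 6, 10, 8, 9, 5, 7, 12, 11]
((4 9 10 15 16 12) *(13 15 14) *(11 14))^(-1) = (4 12 16 15 13 14 11 10 9)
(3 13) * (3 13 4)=(13)(3 4)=[0, 1, 2, 4, 3, 5, 6, 7, 8, 9, 10, 11, 12, 13]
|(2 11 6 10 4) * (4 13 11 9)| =|(2 9 4)(6 10 13 11)| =12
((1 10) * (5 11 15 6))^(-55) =(1 10)(5 11 15 6)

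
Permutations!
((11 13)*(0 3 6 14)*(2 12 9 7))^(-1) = (0 14 6 3)(2 7 9 12)(11 13)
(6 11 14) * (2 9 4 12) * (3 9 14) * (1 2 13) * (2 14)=[0, 14, 2, 9, 12, 5, 11, 7, 8, 4, 10, 3, 13, 1, 6]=(1 14 6 11 3 9 4 12 13)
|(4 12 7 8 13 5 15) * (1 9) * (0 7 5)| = 4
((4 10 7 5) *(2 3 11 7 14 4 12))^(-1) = ((2 3 11 7 5 12)(4 10 14))^(-1) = (2 12 5 7 11 3)(4 14 10)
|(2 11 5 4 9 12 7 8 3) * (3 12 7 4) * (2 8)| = |(2 11 5 3 8 12 4 9 7)| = 9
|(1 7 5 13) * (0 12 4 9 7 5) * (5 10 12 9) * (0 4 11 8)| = 11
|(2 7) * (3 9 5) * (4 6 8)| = 6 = |(2 7)(3 9 5)(4 6 8)|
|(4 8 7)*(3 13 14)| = |(3 13 14)(4 8 7)| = 3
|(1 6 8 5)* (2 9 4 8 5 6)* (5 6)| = |(1 2 9 4 8 5)| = 6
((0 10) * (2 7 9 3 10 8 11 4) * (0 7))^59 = (0 2 4 11 8)(3 9 7 10)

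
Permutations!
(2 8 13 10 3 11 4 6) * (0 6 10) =(0 6 2 8 13)(3 11 4 10) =[6, 1, 8, 11, 10, 5, 2, 7, 13, 9, 3, 4, 12, 0]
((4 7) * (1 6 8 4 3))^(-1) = (1 3 7 4 8 6) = ((1 6 8 4 7 3))^(-1)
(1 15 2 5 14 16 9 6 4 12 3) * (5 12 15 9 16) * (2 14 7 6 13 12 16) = [0, 9, 16, 1, 15, 7, 4, 6, 8, 13, 10, 11, 3, 12, 5, 14, 2] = (1 9 13 12 3)(2 16)(4 15 14 5 7 6)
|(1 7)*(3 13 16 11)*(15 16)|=|(1 7)(3 13 15 16 11)|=10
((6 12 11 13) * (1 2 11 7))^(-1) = (1 7 12 6 13 11 2)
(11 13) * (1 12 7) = (1 12 7)(11 13) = [0, 12, 2, 3, 4, 5, 6, 1, 8, 9, 10, 13, 7, 11]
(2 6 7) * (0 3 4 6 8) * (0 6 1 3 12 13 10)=[12, 3, 8, 4, 1, 5, 7, 2, 6, 9, 0, 11, 13, 10]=(0 12 13 10)(1 3 4)(2 8 6 7)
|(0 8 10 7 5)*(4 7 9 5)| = |(0 8 10 9 5)(4 7)| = 10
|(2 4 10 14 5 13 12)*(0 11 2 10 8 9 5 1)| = |(0 11 2 4 8 9 5 13 12 10 14 1)| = 12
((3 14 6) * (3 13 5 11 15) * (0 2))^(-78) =(3 15 11 5 13 6 14)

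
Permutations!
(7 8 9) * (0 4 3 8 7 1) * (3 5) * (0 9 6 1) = (0 4 5 3 8 6 1 9) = [4, 9, 2, 8, 5, 3, 1, 7, 6, 0]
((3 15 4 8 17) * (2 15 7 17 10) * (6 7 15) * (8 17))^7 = (2 7 10 6 8)(3 17 4 15)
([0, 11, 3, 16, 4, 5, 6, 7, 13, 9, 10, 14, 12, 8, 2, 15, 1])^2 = (1 14 3)(2 16 11)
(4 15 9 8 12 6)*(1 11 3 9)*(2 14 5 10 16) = (1 11 3 9 8 12 6 4 15)(2 14 5 10 16) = [0, 11, 14, 9, 15, 10, 4, 7, 12, 8, 16, 3, 6, 13, 5, 1, 2]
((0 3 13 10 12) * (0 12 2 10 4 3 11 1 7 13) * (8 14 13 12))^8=(0 4 14 12 1)(3 13 8 7 11)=((0 11 1 7 12 8 14 13 4 3)(2 10))^8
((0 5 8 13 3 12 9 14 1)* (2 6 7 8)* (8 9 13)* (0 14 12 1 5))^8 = (1 13 9 6 5)(2 14 3 12 7)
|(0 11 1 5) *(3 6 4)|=|(0 11 1 5)(3 6 4)|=12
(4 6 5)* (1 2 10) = (1 2 10)(4 6 5) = [0, 2, 10, 3, 6, 4, 5, 7, 8, 9, 1]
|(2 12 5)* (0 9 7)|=3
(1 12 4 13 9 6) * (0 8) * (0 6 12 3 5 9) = [8, 3, 2, 5, 13, 9, 1, 7, 6, 12, 10, 11, 4, 0] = (0 8 6 1 3 5 9 12 4 13)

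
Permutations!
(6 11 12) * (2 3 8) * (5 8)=[0, 1, 3, 5, 4, 8, 11, 7, 2, 9, 10, 12, 6]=(2 3 5 8)(6 11 12)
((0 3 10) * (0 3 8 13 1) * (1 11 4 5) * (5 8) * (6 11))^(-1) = ((0 5 1)(3 10)(4 8 13 6 11))^(-1) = (0 1 5)(3 10)(4 11 6 13 8)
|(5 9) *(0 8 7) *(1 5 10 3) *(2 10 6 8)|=10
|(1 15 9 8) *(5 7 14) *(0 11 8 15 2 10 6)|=|(0 11 8 1 2 10 6)(5 7 14)(9 15)|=42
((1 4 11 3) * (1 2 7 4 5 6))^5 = (11)(1 6 5)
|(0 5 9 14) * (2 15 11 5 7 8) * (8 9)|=|(0 7 9 14)(2 15 11 5 8)|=20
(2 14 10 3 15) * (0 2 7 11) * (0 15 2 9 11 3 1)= [9, 0, 14, 2, 4, 5, 6, 3, 8, 11, 1, 15, 12, 13, 10, 7]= (0 9 11 15 7 3 2 14 10 1)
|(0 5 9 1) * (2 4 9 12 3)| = 8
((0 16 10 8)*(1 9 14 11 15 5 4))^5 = (0 16 10 8)(1 5 11 9 4 15 14)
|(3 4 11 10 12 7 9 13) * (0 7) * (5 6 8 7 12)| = 10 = |(0 12)(3 4 11 10 5 6 8 7 9 13)|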